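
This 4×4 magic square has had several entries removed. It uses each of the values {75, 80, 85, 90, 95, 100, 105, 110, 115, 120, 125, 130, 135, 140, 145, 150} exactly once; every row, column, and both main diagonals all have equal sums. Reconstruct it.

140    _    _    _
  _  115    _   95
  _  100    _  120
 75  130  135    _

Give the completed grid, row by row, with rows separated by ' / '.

The 16 entries sum to 1800, so each line sums to 1800/4 = 450.
Using row 4: 75 + 130 + 135 + ? → (4,4) = 450 − 340 = 110.
Column 2: 115 + 100 + 130 + ? = 450, so (1,2) = 105.
Column 4: 95 + 120 + 110 + ? = 450, so (1,4) = 125.
From main diagonal, 450 − (140 + 115 + 110) gives (3,3) = 85.
Anti-diagonal must total 450; the given cells sum to 300, so (2,3) = 150.
Row 1: 140 + 105 + 125 + ? = 450, so (1,3) = 80.
The remaining cell in row 2 is (2,1) = 450 − 360 = 90.
From row 3, 450 − (100 + 85 + 120) gives (3,1) = 145.

140 105 80 125 / 90 115 150 95 / 145 100 85 120 / 75 130 135 110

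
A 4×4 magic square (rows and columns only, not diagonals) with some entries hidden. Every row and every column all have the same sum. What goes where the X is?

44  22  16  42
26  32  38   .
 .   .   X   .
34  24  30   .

40

Row 1 is complete and sums to 124; that is the magic constant.
Row 2: 26 + 32 + 38 + ? = 124, so (2,4) = 28.
Row 4 must total 124; the given cells sum to 88, so (4,4) = 36.
Column 1 must total 124; the given cells sum to 104, so (3,1) = 20.
Column 2: 22 + 32 + 24 + ? = 124, so (3,2) = 46.
Column 3 must total 124; the given cells sum to 84, so (3,3) = 40.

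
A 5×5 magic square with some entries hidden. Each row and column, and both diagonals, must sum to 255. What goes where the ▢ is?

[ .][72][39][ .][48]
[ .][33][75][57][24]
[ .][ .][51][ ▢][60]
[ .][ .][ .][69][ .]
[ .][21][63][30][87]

18

The remaining cell in row 2 is (2,1) = 255 − 189 = 66.
The remaining cell in row 5 is (5,1) = 255 − 201 = 54.
Column 3: 39 + 75 + 51 + 63 + ? = 255, so (4,3) = 27.
Column 5 needs 255; the known cells sum to 219, so (4,5) = 36.
From main diagonal, 255 − (33 + 51 + 69 + 87) gives (1,1) = 15.
Anti-diagonal must total 255; the given cells sum to 210, so (4,2) = 45.
Row 1 must total 255; the given cells sum to 174, so (1,4) = 81.
Row 4: 45 + 27 + 69 + 36 + ? = 255, so (4,1) = 78.
From column 1, 255 − (15 + 66 + 78 + 54) gives (3,1) = 42.
Using column 2: 72 + 33 + 45 + 21 + ? → (3,2) = 255 − 171 = 84.
From column 4, 255 − (81 + 57 + 69 + 30) gives (3,4) = 18.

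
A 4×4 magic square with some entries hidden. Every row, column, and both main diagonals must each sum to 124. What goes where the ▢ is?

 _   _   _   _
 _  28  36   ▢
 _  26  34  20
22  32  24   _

Row 3 needs 124; the known cells sum to 80, so (3,1) = 44.
Row 4: 22 + 32 + 24 + ? = 124, so (4,4) = 46.
The remaining cell in column 2 is (1,2) = 124 − 86 = 38.
Column 3 must total 124; the given cells sum to 94, so (1,3) = 30.
Using main diagonal: 28 + 34 + 46 + ? → (1,1) = 124 − 108 = 16.
Anti-diagonal must total 124; the given cells sum to 84, so (1,4) = 40.
Column 1 needs 124; the known cells sum to 82, so (2,1) = 42.
The remaining cell in column 4 is (2,4) = 124 − 106 = 18.

18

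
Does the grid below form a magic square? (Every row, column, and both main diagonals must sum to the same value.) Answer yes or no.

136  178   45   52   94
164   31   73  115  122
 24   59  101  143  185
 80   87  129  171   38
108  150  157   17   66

Row 1: 136 + 178 + 45 + 52 + 94 = 505.
Row 2: 164 + 31 + 73 + 115 + 122 = 505.
Row 3: 24 + 59 + 101 + 143 + 185 = 512.
Row 4: 80 + 87 + 129 + 171 + 38 = 505.
Row 5: 108 + 150 + 157 + 17 + 66 = 498.
Column 1: 136 + 164 + 24 + 80 + 108 = 512.
Column 2: 178 + 31 + 59 + 87 + 150 = 505.
Column 3: 45 + 73 + 101 + 129 + 157 = 505.
Column 4: 52 + 115 + 143 + 171 + 17 = 498.
Column 5: 94 + 122 + 185 + 38 + 66 = 505.
Main diagonal: 136 + 31 + 101 + 171 + 66 = 505.
Anti-diagonal: 94 + 115 + 101 + 87 + 108 = 505.

No — row 5 sums to 498 but row 3 sums to 512.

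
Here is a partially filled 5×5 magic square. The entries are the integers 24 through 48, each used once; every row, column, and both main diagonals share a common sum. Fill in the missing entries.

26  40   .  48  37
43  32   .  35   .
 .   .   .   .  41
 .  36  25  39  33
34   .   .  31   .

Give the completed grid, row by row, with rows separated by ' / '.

26 40 29 48 37 / 43 32 46 35 24 / 30 44 38 27 41 / 47 36 25 39 33 / 34 28 42 31 45

The entries are 24 through 48, which sum to 900, so each line sums to 900/5 = 180.
Row 1 must total 180; the given cells sum to 151, so (1,3) = 29.
From row 4, 180 − (36 + 25 + 39 + 33) gives (4,1) = 47.
Column 1 must total 180; the given cells sum to 150, so (3,1) = 30.
Column 4: 48 + 35 + 39 + 31 + ? = 180, so (3,4) = 27.
The remaining cell in anti-diagonal is (3,3) = 180 − 142 = 38.
Using row 3: 30 + 38 + 27 + 41 + ? → (3,2) = 180 − 136 = 44.
The remaining cell in column 2 is (5,2) = 180 − 152 = 28.
The remaining cell in main diagonal is (5,5) = 180 − 135 = 45.
The remaining cell in row 5 is (5,3) = 180 − 138 = 42.
Column 3 needs 180; the known cells sum to 134, so (2,3) = 46.
Column 5 needs 180; the known cells sum to 156, so (2,5) = 24.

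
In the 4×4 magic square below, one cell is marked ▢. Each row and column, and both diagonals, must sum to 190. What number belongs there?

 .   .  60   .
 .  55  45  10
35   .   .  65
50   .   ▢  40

15

The remaining cell in row 2 is (2,1) = 190 − 110 = 80.
Column 1: 80 + 35 + 50 + ? = 190, so (1,1) = 25.
Using column 4: 10 + 65 + 40 + ? → (1,4) = 190 − 115 = 75.
From main diagonal, 190 − (25 + 55 + 40) gives (3,3) = 70.
Using anti-diagonal: 75 + 45 + 50 + ? → (3,2) = 190 − 170 = 20.
Row 1 needs 190; the known cells sum to 160, so (1,2) = 30.
Using column 2: 30 + 55 + 20 + ? → (4,2) = 190 − 105 = 85.
Using column 3: 60 + 45 + 70 + ? → (4,3) = 190 − 175 = 15.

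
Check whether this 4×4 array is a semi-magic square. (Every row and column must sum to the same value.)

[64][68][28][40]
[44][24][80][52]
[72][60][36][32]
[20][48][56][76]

Row 1: 64 + 68 + 28 + 40 = 200.
Row 2: 44 + 24 + 80 + 52 = 200.
Row 3: 72 + 60 + 36 + 32 = 200.
Row 4: 20 + 48 + 56 + 76 = 200.
Column 1: 64 + 44 + 72 + 20 = 200.
Column 2: 68 + 24 + 60 + 48 = 200.
Column 3: 28 + 80 + 36 + 56 = 200.
Column 4: 40 + 52 + 32 + 76 = 200.
All lines sum to 200.

Yes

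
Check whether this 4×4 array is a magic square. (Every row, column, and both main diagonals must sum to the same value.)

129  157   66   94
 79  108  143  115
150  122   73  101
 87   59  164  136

Row 1: 129 + 157 + 66 + 94 = 446.
Row 2: 79 + 108 + 143 + 115 = 445.
Row 3: 150 + 122 + 73 + 101 = 446.
Row 4: 87 + 59 + 164 + 136 = 446.
Column 1: 129 + 79 + 150 + 87 = 445.
Column 2: 157 + 108 + 122 + 59 = 446.
Column 3: 66 + 143 + 73 + 164 = 446.
Column 4: 94 + 115 + 101 + 136 = 446.
Main diagonal: 129 + 108 + 73 + 136 = 446.
Anti-diagonal: 94 + 143 + 122 + 87 = 446.

No — column 4 sums to 446 but column 1 sums to 445.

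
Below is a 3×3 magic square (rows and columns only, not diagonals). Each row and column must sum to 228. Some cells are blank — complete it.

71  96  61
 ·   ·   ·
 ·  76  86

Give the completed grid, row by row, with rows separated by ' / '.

71 96 61 / 91 56 81 / 66 76 86

Row 3 needs 228; the known cells sum to 162, so (3,1) = 66.
Column 1: 71 + 66 + ? = 228, so (2,1) = 91.
The remaining cell in column 2 is (2,2) = 228 − 172 = 56.
The remaining cell in column 3 is (2,3) = 228 − 147 = 81.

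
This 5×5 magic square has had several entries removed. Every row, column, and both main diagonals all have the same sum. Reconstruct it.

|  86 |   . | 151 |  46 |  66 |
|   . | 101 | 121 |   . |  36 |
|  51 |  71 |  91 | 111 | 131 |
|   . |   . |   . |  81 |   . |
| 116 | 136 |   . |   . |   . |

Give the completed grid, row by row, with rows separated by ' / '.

Row 3 is already complete: 51 + 71 + 91 + 111 + 131 = 455, so that is the magic constant.
Using row 1: 86 + 151 + 46 + 66 + ? → (1,2) = 455 − 349 = 106.
The remaining cell in column 2 is (4,2) = 455 − 414 = 41.
Main diagonal must total 455; the given cells sum to 359, so (5,5) = 96.
From anti-diagonal, 455 − (66 + 91 + 41 + 116) gives (2,4) = 141.
Row 2: 101 + 121 + 141 + 36 + ? = 455, so (2,1) = 56.
From column 1, 455 − (86 + 56 + 51 + 116) gives (4,1) = 146.
Using column 4: 46 + 141 + 111 + 81 + ? → (5,4) = 455 − 379 = 76.
Column 5 must total 455; the given cells sum to 329, so (4,5) = 126.
From row 4, 455 − (146 + 41 + 81 + 126) gives (4,3) = 61.
From row 5, 455 − (116 + 136 + 76 + 96) gives (5,3) = 31.

86 106 151 46 66 / 56 101 121 141 36 / 51 71 91 111 131 / 146 41 61 81 126 / 116 136 31 76 96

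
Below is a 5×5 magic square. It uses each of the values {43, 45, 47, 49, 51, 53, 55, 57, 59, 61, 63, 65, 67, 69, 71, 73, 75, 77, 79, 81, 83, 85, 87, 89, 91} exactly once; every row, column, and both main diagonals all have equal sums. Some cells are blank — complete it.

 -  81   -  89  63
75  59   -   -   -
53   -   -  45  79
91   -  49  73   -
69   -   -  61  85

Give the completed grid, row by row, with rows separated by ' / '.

The 25 entries sum to 1675, so each line sums to 1675/5 = 335.
The remaining cell in column 1 is (1,1) = 335 − 288 = 47.
Column 4: 89 + 45 + 73 + 61 + ? = 335, so (2,4) = 67.
From main diagonal, 335 − (47 + 59 + 73 + 85) gives (3,3) = 71.
From anti-diagonal, 335 − (63 + 67 + 71 + 69) gives (4,2) = 65.
From row 1, 335 − (47 + 81 + 89 + 63) gives (1,3) = 55.
Row 3 needs 335; the known cells sum to 248, so (3,2) = 87.
From row 4, 335 − (91 + 65 + 49 + 73) gives (4,5) = 57.
The remaining cell in column 2 is (5,2) = 335 − 292 = 43.
The remaining cell in column 5 is (2,5) = 335 − 284 = 51.
Row 2 must total 335; the given cells sum to 252, so (2,3) = 83.
Row 5 must total 335; the given cells sum to 258, so (5,3) = 77.

47 81 55 89 63 / 75 59 83 67 51 / 53 87 71 45 79 / 91 65 49 73 57 / 69 43 77 61 85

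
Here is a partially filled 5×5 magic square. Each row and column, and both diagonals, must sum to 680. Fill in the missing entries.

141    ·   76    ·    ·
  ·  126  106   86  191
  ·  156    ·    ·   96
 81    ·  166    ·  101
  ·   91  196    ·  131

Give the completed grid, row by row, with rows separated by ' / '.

The remaining cell in row 2 is (2,1) = 680 − 509 = 171.
From column 3, 680 − (76 + 106 + 166 + 196) gives (3,3) = 136.
Column 5 needs 680; the known cells sum to 519, so (1,5) = 161.
Main diagonal must total 680; the given cells sum to 534, so (4,4) = 146.
Row 4 must total 680; the given cells sum to 494, so (4,2) = 186.
From column 2, 680 − (126 + 156 + 186 + 91) gives (1,2) = 121.
Anti-diagonal must total 680; the given cells sum to 569, so (5,1) = 111.
Row 1 needs 680; the known cells sum to 499, so (1,4) = 181.
Row 5 must total 680; the given cells sum to 529, so (5,4) = 151.
Using column 1: 141 + 171 + 81 + 111 + ? → (3,1) = 680 − 504 = 176.
From column 4, 680 − (181 + 86 + 146 + 151) gives (3,4) = 116.

141 121 76 181 161 / 171 126 106 86 191 / 176 156 136 116 96 / 81 186 166 146 101 / 111 91 196 151 131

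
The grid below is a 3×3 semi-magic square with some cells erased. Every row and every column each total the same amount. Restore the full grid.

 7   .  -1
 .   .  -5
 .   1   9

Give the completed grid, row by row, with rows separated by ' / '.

7 -3 -1 / 3 5 -5 / -7 1 9

Column 3 is already complete: -1 + -5 + 9 = 3, so that is the magic constant.
From row 1, 3 − (7 + (-1)) gives (1,2) = -3.
Row 3: 1 + 9 + ? = 3, so (3,1) = -7.
Column 1: 7 + (-7) + ? = 3, so (2,1) = 3.
From column 2, 3 − (-3 + 1) gives (2,2) = 5.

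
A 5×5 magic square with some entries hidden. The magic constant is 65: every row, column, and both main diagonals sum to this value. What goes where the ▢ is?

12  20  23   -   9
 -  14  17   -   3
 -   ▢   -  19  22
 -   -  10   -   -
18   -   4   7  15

Using row 1: 12 + 20 + 23 + 9 + ? → (1,4) = 65 − 64 = 1.
Using row 5: 18 + 4 + 7 + 15 + ? → (5,2) = 65 − 44 = 21.
Using column 3: 23 + 17 + 10 + 4 + ? → (3,3) = 65 − 54 = 11.
The remaining cell in column 5 is (4,5) = 65 − 49 = 16.
Main diagonal must total 65; the given cells sum to 52, so (4,4) = 13.
The remaining cell in column 4 is (2,4) = 65 − 40 = 25.
The remaining cell in anti-diagonal is (4,2) = 65 − 63 = 2.
Row 2 needs 65; the known cells sum to 59, so (2,1) = 6.
From row 4, 65 − (2 + 10 + 13 + 16) gives (4,1) = 24.
Using column 1: 12 + 6 + 24 + 18 + ? → (3,1) = 65 − 60 = 5.
Column 2: 20 + 14 + 2 + 21 + ? = 65, so (3,2) = 8.

8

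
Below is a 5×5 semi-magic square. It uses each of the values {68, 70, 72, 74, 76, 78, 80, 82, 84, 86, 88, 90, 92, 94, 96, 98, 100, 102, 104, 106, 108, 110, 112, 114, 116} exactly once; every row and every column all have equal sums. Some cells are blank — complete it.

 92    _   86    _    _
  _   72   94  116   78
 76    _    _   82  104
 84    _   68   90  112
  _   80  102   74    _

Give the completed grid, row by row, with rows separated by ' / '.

92 114 86 98 70 / 100 72 94 116 78 / 76 88 110 82 104 / 84 106 68 90 112 / 108 80 102 74 96

The 25 entries sum to 2300, so each line sums to 2300/5 = 460.
Using row 2: 72 + 94 + 116 + 78 + ? → (2,1) = 460 − 360 = 100.
From row 4, 460 − (84 + 68 + 90 + 112) gives (4,2) = 106.
Using column 1: 92 + 100 + 76 + 84 + ? → (5,1) = 460 − 352 = 108.
From column 3, 460 − (86 + 94 + 68 + 102) gives (3,3) = 110.
Column 4 needs 460; the known cells sum to 362, so (1,4) = 98.
Row 3 needs 460; the known cells sum to 372, so (3,2) = 88.
From row 5, 460 − (108 + 80 + 102 + 74) gives (5,5) = 96.
Column 2 must total 460; the given cells sum to 346, so (1,2) = 114.
Column 5: 78 + 104 + 112 + 96 + ? = 460, so (1,5) = 70.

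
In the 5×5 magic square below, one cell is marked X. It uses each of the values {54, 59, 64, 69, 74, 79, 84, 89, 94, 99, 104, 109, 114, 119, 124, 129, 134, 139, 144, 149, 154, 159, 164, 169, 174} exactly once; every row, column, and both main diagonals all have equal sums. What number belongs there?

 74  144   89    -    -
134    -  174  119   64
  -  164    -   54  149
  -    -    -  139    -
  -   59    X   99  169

129

The 25 entries sum to 2850, so each line sums to 2850/5 = 570.
Using row 2: 134 + 174 + 119 + 64 + ? → (2,2) = 570 − 491 = 79.
Column 2 needs 570; the known cells sum to 446, so (4,2) = 124.
Column 4: 119 + 54 + 139 + 99 + ? = 570, so (1,4) = 159.
Using main diagonal: 74 + 79 + 139 + 169 + ? → (3,3) = 570 − 461 = 109.
Row 1 must total 570; the given cells sum to 466, so (1,5) = 104.
Row 3: 164 + 109 + 54 + 149 + ? = 570, so (3,1) = 94.
Column 5: 104 + 64 + 149 + 169 + ? = 570, so (4,5) = 84.
From anti-diagonal, 570 − (104 + 119 + 109 + 124) gives (5,1) = 114.
Row 5 needs 570; the known cells sum to 441, so (5,3) = 129.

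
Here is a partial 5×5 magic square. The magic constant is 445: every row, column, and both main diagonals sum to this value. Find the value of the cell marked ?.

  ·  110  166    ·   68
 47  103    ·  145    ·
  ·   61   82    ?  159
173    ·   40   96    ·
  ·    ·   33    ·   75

138

Column 3 needs 445; the known cells sum to 321, so (2,3) = 124.
Main diagonal needs 445; the known cells sum to 356, so (1,1) = 89.
Using row 1: 89 + 110 + 166 + 68 + ? → (1,4) = 445 − 433 = 12.
Row 2 needs 445; the known cells sum to 419, so (2,5) = 26.
Column 5 must total 445; the given cells sum to 328, so (4,5) = 117.
Row 4 needs 445; the known cells sum to 426, so (4,2) = 19.
Column 2 must total 445; the given cells sum to 293, so (5,2) = 152.
Anti-diagonal must total 445; the given cells sum to 314, so (5,1) = 131.
Using row 5: 131 + 152 + 33 + 75 + ? → (5,4) = 445 − 391 = 54.
Column 1 needs 445; the known cells sum to 440, so (3,1) = 5.
Column 4 must total 445; the given cells sum to 307, so (3,4) = 138.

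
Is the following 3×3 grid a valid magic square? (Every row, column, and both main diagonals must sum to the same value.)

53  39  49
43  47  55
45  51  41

No — column 2 sums to 137 but column 3 sums to 145.

Row 1: 53 + 39 + 49 = 141.
Row 2: 43 + 47 + 55 = 145.
Row 3: 45 + 51 + 41 = 137.
Column 1: 53 + 43 + 45 = 141.
Column 2: 39 + 47 + 51 = 137.
Column 3: 49 + 55 + 41 = 145.
Main diagonal: 53 + 47 + 41 = 141.
Anti-diagonal: 49 + 47 + 45 = 141.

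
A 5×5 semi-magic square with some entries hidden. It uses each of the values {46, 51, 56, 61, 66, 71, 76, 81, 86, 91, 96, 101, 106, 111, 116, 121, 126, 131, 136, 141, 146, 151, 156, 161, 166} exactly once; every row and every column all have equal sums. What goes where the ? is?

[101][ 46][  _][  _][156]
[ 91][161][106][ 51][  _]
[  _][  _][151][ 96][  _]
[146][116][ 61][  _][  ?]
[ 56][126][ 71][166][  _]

76

The 25 entries sum to 2650, so each line sums to 2650/5 = 530.
Row 2: 91 + 161 + 106 + 51 + ? = 530, so (2,5) = 121.
Using row 5: 56 + 126 + 71 + 166 + ? → (5,5) = 530 − 419 = 111.
Column 1 must total 530; the given cells sum to 394, so (3,1) = 136.
From column 2, 530 − (46 + 161 + 116 + 126) gives (3,2) = 81.
Column 3: 106 + 151 + 61 + 71 + ? = 530, so (1,3) = 141.
The remaining cell in row 1 is (1,4) = 530 − 444 = 86.
From row 3, 530 − (136 + 81 + 151 + 96) gives (3,5) = 66.
Column 4 needs 530; the known cells sum to 399, so (4,4) = 131.
Using column 5: 156 + 121 + 66 + 111 + ? → (4,5) = 530 − 454 = 76.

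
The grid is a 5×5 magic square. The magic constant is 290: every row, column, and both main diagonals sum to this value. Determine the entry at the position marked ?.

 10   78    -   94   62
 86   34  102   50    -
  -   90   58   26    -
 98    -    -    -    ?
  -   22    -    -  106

Row 1: 10 + 78 + 94 + 62 + ? = 290, so (1,3) = 46.
Row 2 needs 290; the known cells sum to 272, so (2,5) = 18.
Column 2: 78 + 34 + 90 + 22 + ? = 290, so (4,2) = 66.
Main diagonal: 10 + 34 + 58 + 106 + ? = 290, so (4,4) = 82.
From anti-diagonal, 290 − (62 + 50 + 58 + 66) gives (5,1) = 54.
The remaining cell in column 1 is (3,1) = 290 − 248 = 42.
The remaining cell in column 4 is (5,4) = 290 − 252 = 38.
From row 3, 290 − (42 + 90 + 58 + 26) gives (3,5) = 74.
Row 5 needs 290; the known cells sum to 220, so (5,3) = 70.
From column 3, 290 − (46 + 102 + 58 + 70) gives (4,3) = 14.
Column 5: 62 + 18 + 74 + 106 + ? = 290, so (4,5) = 30.

30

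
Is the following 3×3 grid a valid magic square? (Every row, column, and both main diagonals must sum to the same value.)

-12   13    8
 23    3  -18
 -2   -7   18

No — column 2 sums to 9 but column 3 sums to 8.

Row 1: -12 + 13 + 8 = 9.
Row 2: 23 + 3 + (-18) = 8.
Row 3: -2 + (-7) + 18 = 9.
Column 1: -12 + 23 + (-2) = 9.
Column 2: 13 + 3 + (-7) = 9.
Column 3: 8 + (-18) + 18 = 8.
Main diagonal: -12 + 3 + 18 = 9.
Anti-diagonal: 8 + 3 + (-2) = 9.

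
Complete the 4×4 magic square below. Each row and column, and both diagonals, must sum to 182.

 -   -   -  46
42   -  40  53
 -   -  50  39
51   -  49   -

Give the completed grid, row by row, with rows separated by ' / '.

Row 2: 42 + 40 + 53 + ? = 182, so (2,2) = 47.
From column 3, 182 − (40 + 50 + 49) gives (1,3) = 43.
Column 4 needs 182; the known cells sum to 138, so (4,4) = 44.
Using main diagonal: 47 + 50 + 44 + ? → (1,1) = 182 − 141 = 41.
Anti-diagonal needs 182; the known cells sum to 137, so (3,2) = 45.
Row 1 must total 182; the given cells sum to 130, so (1,2) = 52.
Row 3: 45 + 50 + 39 + ? = 182, so (3,1) = 48.
From row 4, 182 − (51 + 49 + 44) gives (4,2) = 38.

41 52 43 46 / 42 47 40 53 / 48 45 50 39 / 51 38 49 44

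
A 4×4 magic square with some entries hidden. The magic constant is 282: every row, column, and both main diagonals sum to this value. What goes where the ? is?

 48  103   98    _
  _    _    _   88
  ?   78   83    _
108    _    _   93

The remaining cell in row 1 is (1,4) = 282 − 249 = 33.
From column 4, 282 − (33 + 88 + 93) gives (3,4) = 68.
The remaining cell in main diagonal is (2,2) = 282 − 224 = 58.
The remaining cell in anti-diagonal is (2,3) = 282 − 219 = 63.
Row 2: 58 + 63 + 88 + ? = 282, so (2,1) = 73.
From row 3, 282 − (78 + 83 + 68) gives (3,1) = 53.

53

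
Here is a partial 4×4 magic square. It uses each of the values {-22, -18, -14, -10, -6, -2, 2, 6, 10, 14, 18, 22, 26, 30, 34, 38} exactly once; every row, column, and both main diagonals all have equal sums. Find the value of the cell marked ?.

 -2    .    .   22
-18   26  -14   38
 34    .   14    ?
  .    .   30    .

The 16 entries sum to 128, so each line sums to 128/4 = 32.
Column 1 must total 32; the given cells sum to 14, so (4,1) = 18.
Column 3 needs 32; the known cells sum to 30, so (1,3) = 2.
From main diagonal, 32 − (-2 + 26 + 14) gives (4,4) = -6.
Anti-diagonal needs 32; the known cells sum to 26, so (3,2) = 6.
Row 1 needs 32; the known cells sum to 22, so (1,2) = 10.
The remaining cell in row 3 is (3,4) = 32 − 54 = -22.

-22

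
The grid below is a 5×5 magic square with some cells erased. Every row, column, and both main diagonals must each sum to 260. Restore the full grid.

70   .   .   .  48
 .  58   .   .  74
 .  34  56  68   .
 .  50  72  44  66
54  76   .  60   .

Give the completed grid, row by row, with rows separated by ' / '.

70 42 64 36 48 / 46 58 30 52 74 / 62 34 56 68 40 / 28 50 72 44 66 / 54 76 38 60 32

Row 4 must total 260; the given cells sum to 232, so (4,1) = 28.
Using column 2: 58 + 34 + 50 + 76 + ? → (1,2) = 260 − 218 = 42.
Main diagonal: 70 + 58 + 56 + 44 + ? = 260, so (5,5) = 32.
Using anti-diagonal: 48 + 56 + 50 + 54 + ? → (2,4) = 260 − 208 = 52.
Using row 5: 54 + 76 + 60 + 32 + ? → (5,3) = 260 − 222 = 38.
Using column 4: 52 + 68 + 44 + 60 + ? → (1,4) = 260 − 224 = 36.
The remaining cell in column 5 is (3,5) = 260 − 220 = 40.
The remaining cell in row 1 is (1,3) = 260 − 196 = 64.
Row 3 needs 260; the known cells sum to 198, so (3,1) = 62.
Column 1 needs 260; the known cells sum to 214, so (2,1) = 46.
Column 3 must total 260; the given cells sum to 230, so (2,3) = 30.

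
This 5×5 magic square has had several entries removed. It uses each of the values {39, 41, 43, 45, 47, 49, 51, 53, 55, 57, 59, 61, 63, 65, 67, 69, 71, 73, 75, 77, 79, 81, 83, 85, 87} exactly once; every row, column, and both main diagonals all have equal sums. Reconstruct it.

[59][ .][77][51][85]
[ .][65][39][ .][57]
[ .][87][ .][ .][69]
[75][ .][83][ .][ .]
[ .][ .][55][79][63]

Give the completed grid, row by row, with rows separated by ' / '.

59 43 77 51 85 / 81 65 39 73 57 / 53 87 61 45 69 / 75 49 83 67 41 / 47 71 55 79 63

The 25 entries sum to 1575, so each line sums to 1575/5 = 315.
Row 1 must total 315; the given cells sum to 272, so (1,2) = 43.
The remaining cell in column 3 is (3,3) = 315 − 254 = 61.
Column 5 needs 315; the known cells sum to 274, so (4,5) = 41.
The remaining cell in main diagonal is (4,4) = 315 − 248 = 67.
Row 4 must total 315; the given cells sum to 266, so (4,2) = 49.
Column 2 must total 315; the given cells sum to 244, so (5,2) = 71.
Row 5 needs 315; the known cells sum to 268, so (5,1) = 47.
Anti-diagonal must total 315; the given cells sum to 242, so (2,4) = 73.
Row 2 needs 315; the known cells sum to 234, so (2,1) = 81.
The remaining cell in column 1 is (3,1) = 315 − 262 = 53.
Column 4 needs 315; the known cells sum to 270, so (3,4) = 45.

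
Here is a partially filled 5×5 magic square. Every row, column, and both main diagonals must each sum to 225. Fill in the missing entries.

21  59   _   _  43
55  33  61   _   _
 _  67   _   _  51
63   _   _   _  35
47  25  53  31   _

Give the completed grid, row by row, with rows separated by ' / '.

21 59 37 65 43 / 55 33 61 49 27 / 39 67 45 23 51 / 63 41 29 57 35 / 47 25 53 31 69

Row 5: 47 + 25 + 53 + 31 + ? = 225, so (5,5) = 69.
The remaining cell in column 1 is (3,1) = 225 − 186 = 39.
Column 2 needs 225; the known cells sum to 184, so (4,2) = 41.
The remaining cell in column 5 is (2,5) = 225 − 198 = 27.
Row 2 must total 225; the given cells sum to 176, so (2,4) = 49.
Anti-diagonal needs 225; the known cells sum to 180, so (3,3) = 45.
The remaining cell in row 3 is (3,4) = 225 − 202 = 23.
Main diagonal: 21 + 33 + 45 + 69 + ? = 225, so (4,4) = 57.
From row 4, 225 − (63 + 41 + 57 + 35) gives (4,3) = 29.
The remaining cell in column 3 is (1,3) = 225 − 188 = 37.
Column 4 needs 225; the known cells sum to 160, so (1,4) = 65.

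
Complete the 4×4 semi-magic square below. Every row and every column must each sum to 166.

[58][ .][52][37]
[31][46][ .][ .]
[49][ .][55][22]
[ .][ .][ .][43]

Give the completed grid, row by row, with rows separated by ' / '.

Row 1: 58 + 52 + 37 + ? = 166, so (1,2) = 19.
Row 3 needs 166; the known cells sum to 126, so (3,2) = 40.
Column 1: 58 + 31 + 49 + ? = 166, so (4,1) = 28.
Column 2 must total 166; the given cells sum to 105, so (4,2) = 61.
From column 4, 166 − (37 + 22 + 43) gives (2,4) = 64.
The remaining cell in row 2 is (2,3) = 166 − 141 = 25.
Row 4 must total 166; the given cells sum to 132, so (4,3) = 34.

58 19 52 37 / 31 46 25 64 / 49 40 55 22 / 28 61 34 43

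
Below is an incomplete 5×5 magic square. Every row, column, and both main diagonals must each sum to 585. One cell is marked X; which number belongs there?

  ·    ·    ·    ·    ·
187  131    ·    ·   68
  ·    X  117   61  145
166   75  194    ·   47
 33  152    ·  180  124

173

Row 4: 166 + 75 + 194 + 47 + ? = 585, so (4,4) = 103.
Row 5 must total 585; the given cells sum to 489, so (5,3) = 96.
Column 5 needs 585; the known cells sum to 384, so (1,5) = 201.
The remaining cell in main diagonal is (1,1) = 585 − 475 = 110.
The remaining cell in anti-diagonal is (2,4) = 585 − 426 = 159.
The remaining cell in row 2 is (2,3) = 585 − 545 = 40.
Using column 1: 110 + 187 + 166 + 33 + ? → (3,1) = 585 − 496 = 89.
The remaining cell in column 3 is (1,3) = 585 − 447 = 138.
From column 4, 585 − (159 + 61 + 103 + 180) gives (1,4) = 82.
From row 1, 585 − (110 + 138 + 82 + 201) gives (1,2) = 54.
Row 3 must total 585; the given cells sum to 412, so (3,2) = 173.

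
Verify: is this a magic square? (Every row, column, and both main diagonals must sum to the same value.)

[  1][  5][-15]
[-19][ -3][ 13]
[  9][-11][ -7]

Row 1: 1 + 5 + (-15) = -9.
Row 2: -19 + (-3) + 13 = -9.
Row 3: 9 + (-11) + (-7) = -9.
Column 1: 1 + (-19) + 9 = -9.
Column 2: 5 + (-3) + (-11) = -9.
Column 3: -15 + 13 + (-7) = -9.
Main diagonal: 1 + (-3) + (-7) = -9.
Anti-diagonal: -15 + (-3) + 9 = -9.
All lines sum to -9.

Yes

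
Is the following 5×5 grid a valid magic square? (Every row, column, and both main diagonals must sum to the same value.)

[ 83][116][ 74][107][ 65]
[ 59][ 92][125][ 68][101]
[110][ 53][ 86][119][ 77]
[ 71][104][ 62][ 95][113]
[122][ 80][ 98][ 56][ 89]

Row 1: 83 + 116 + 74 + 107 + 65 = 445.
Row 2: 59 + 92 + 125 + 68 + 101 = 445.
Row 3: 110 + 53 + 86 + 119 + 77 = 445.
Row 4: 71 + 104 + 62 + 95 + 113 = 445.
Row 5: 122 + 80 + 98 + 56 + 89 = 445.
Column 1: 83 + 59 + 110 + 71 + 122 = 445.
Column 2: 116 + 92 + 53 + 104 + 80 = 445.
Column 3: 74 + 125 + 86 + 62 + 98 = 445.
Column 4: 107 + 68 + 119 + 95 + 56 = 445.
Column 5: 65 + 101 + 77 + 113 + 89 = 445.
Main diagonal: 83 + 92 + 86 + 95 + 89 = 445.
Anti-diagonal: 65 + 68 + 86 + 104 + 122 = 445.
All lines sum to 445.

Yes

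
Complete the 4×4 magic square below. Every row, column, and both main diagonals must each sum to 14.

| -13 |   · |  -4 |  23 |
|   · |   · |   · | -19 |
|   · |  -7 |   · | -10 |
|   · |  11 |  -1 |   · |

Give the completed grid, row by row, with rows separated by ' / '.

Row 1 needs 14; the known cells sum to 6, so (1,2) = 8.
Column 2: 8 + (-7) + 11 + ? = 14, so (2,2) = 2.
Column 4 must total 14; the given cells sum to -6, so (4,4) = 20.
Main diagonal must total 14; the given cells sum to 9, so (3,3) = 5.
Row 3 needs 14; the known cells sum to -12, so (3,1) = 26.
Row 4 needs 14; the known cells sum to 30, so (4,1) = -16.
The remaining cell in column 1 is (2,1) = 14 − (-3) = 17.
Using column 3: -4 + 5 + (-1) + ? → (2,3) = 14 − 0 = 14.

-13 8 -4 23 / 17 2 14 -19 / 26 -7 5 -10 / -16 11 -1 20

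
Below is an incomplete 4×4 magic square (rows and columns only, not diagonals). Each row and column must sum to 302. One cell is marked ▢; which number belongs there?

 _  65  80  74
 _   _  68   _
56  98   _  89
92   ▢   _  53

Using row 1: 65 + 80 + 74 + ? → (1,1) = 302 − 219 = 83.
From row 3, 302 − (56 + 98 + 89) gives (3,3) = 59.
Column 1 must total 302; the given cells sum to 231, so (2,1) = 71.
Using column 3: 80 + 68 + 59 + ? → (4,3) = 302 − 207 = 95.
Column 4 must total 302; the given cells sum to 216, so (2,4) = 86.
Row 2 needs 302; the known cells sum to 225, so (2,2) = 77.
Using row 4: 92 + 95 + 53 + ? → (4,2) = 302 − 240 = 62.

62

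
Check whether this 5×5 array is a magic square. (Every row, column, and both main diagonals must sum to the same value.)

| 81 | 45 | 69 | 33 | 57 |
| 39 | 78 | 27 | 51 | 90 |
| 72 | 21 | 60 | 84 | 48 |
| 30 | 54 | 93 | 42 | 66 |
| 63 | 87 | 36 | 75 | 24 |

Yes

Row 1: 81 + 45 + 69 + 33 + 57 = 285.
Row 2: 39 + 78 + 27 + 51 + 90 = 285.
Row 3: 72 + 21 + 60 + 84 + 48 = 285.
Row 4: 30 + 54 + 93 + 42 + 66 = 285.
Row 5: 63 + 87 + 36 + 75 + 24 = 285.
Column 1: 81 + 39 + 72 + 30 + 63 = 285.
Column 2: 45 + 78 + 21 + 54 + 87 = 285.
Column 3: 69 + 27 + 60 + 93 + 36 = 285.
Column 4: 33 + 51 + 84 + 42 + 75 = 285.
Column 5: 57 + 90 + 48 + 66 + 24 = 285.
Main diagonal: 81 + 78 + 60 + 42 + 24 = 285.
Anti-diagonal: 57 + 51 + 60 + 54 + 63 = 285.
All lines sum to 285.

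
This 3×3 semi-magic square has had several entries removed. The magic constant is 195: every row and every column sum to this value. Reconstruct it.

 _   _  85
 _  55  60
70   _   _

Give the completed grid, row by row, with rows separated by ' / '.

The remaining cell in row 2 is (2,1) = 195 − 115 = 80.
Column 1: 80 + 70 + ? = 195, so (1,1) = 45.
Column 3 needs 195; the known cells sum to 145, so (3,3) = 50.
Row 1 must total 195; the given cells sum to 130, so (1,2) = 65.
Row 3 needs 195; the known cells sum to 120, so (3,2) = 75.

45 65 85 / 80 55 60 / 70 75 50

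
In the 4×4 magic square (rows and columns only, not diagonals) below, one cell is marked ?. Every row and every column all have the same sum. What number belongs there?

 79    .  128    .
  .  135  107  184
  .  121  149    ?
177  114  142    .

Column 3 is complete and sums to 526; that is the magic constant.
Using row 2: 135 + 107 + 184 + ? → (2,1) = 526 − 426 = 100.
Using row 4: 177 + 114 + 142 + ? → (4,4) = 526 − 433 = 93.
Using column 1: 79 + 100 + 177 + ? → (3,1) = 526 − 356 = 170.
Using column 2: 135 + 121 + 114 + ? → (1,2) = 526 − 370 = 156.
Row 1 needs 526; the known cells sum to 363, so (1,4) = 163.
The remaining cell in row 3 is (3,4) = 526 − 440 = 86.

86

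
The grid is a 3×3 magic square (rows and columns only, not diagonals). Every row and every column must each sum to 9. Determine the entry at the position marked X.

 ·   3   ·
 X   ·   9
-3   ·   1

5

From row 3, 9 − (-3 + 1) gives (3,2) = 11.
Using column 2: 3 + 11 + ? → (2,2) = 9 − 14 = -5.
The remaining cell in column 3 is (1,3) = 9 − 10 = -1.
Row 1 must total 9; the given cells sum to 2, so (1,1) = 7.
Row 2: -5 + 9 + ? = 9, so (2,1) = 5.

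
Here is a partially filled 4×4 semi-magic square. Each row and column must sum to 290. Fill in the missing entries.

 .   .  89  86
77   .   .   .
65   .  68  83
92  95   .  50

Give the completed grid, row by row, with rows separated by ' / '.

The remaining cell in row 3 is (3,2) = 290 − 216 = 74.
The remaining cell in row 4 is (4,3) = 290 − 237 = 53.
The remaining cell in column 1 is (1,1) = 290 − 234 = 56.
Column 3 needs 290; the known cells sum to 210, so (2,3) = 80.
The remaining cell in column 4 is (2,4) = 290 − 219 = 71.
Row 1: 56 + 89 + 86 + ? = 290, so (1,2) = 59.
The remaining cell in row 2 is (2,2) = 290 − 228 = 62.

56 59 89 86 / 77 62 80 71 / 65 74 68 83 / 92 95 53 50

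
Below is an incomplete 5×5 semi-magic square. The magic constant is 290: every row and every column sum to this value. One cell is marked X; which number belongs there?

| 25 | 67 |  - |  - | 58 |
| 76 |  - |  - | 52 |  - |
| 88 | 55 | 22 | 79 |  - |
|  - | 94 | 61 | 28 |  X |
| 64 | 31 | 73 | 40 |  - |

70

Row 3 must total 290; the given cells sum to 244, so (3,5) = 46.
Row 5: 64 + 31 + 73 + 40 + ? = 290, so (5,5) = 82.
Column 1: 25 + 76 + 88 + 64 + ? = 290, so (4,1) = 37.
From column 2, 290 − (67 + 55 + 94 + 31) gives (2,2) = 43.
The remaining cell in column 4 is (1,4) = 290 − 199 = 91.
From row 1, 290 − (25 + 67 + 91 + 58) gives (1,3) = 49.
The remaining cell in row 4 is (4,5) = 290 − 220 = 70.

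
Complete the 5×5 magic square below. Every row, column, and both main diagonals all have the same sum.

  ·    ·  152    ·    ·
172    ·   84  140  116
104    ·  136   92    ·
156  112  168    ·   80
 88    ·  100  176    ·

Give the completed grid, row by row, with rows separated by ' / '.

Column 3 is already complete: 152 + 84 + 136 + 168 + 100 = 640, so that is the magic constant.
Row 2: 172 + 84 + 140 + 116 + ? = 640, so (2,2) = 128.
Row 4 needs 640; the known cells sum to 516, so (4,4) = 124.
Using column 1: 172 + 104 + 156 + 88 + ? → (1,1) = 640 − 520 = 120.
Using column 4: 140 + 92 + 124 + 176 + ? → (1,4) = 640 − 532 = 108.
From main diagonal, 640 − (120 + 128 + 136 + 124) gives (5,5) = 132.
Anti-diagonal needs 640; the known cells sum to 476, so (1,5) = 164.
Using row 1: 120 + 152 + 108 + 164 + ? → (1,2) = 640 − 544 = 96.
Row 5: 88 + 100 + 176 + 132 + ? = 640, so (5,2) = 144.
Column 2 must total 640; the given cells sum to 480, so (3,2) = 160.
Column 5: 164 + 116 + 80 + 132 + ? = 640, so (3,5) = 148.

120 96 152 108 164 / 172 128 84 140 116 / 104 160 136 92 148 / 156 112 168 124 80 / 88 144 100 176 132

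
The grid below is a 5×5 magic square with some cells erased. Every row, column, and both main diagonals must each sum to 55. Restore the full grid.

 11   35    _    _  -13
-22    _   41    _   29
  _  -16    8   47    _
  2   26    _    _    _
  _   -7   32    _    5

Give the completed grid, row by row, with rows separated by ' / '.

Column 2 must total 55; the given cells sum to 38, so (2,2) = 17.
Main diagonal: 11 + 17 + 8 + 5 + ? = 55, so (4,4) = 14.
From row 2, 55 − (-22 + 17 + 41 + 29) gives (2,4) = -10.
From anti-diagonal, 55 − (-13 + (-10) + 8 + 26) gives (5,1) = 44.
Row 5 must total 55; the given cells sum to 74, so (5,4) = -19.
Column 1 must total 55; the given cells sum to 35, so (3,1) = 20.
Using column 4: -10 + 47 + 14 + (-19) + ? → (1,4) = 55 − 32 = 23.
Using row 1: 11 + 35 + 23 + (-13) + ? → (1,3) = 55 − 56 = -1.
Row 3 must total 55; the given cells sum to 59, so (3,5) = -4.
Column 3 must total 55; the given cells sum to 80, so (4,3) = -25.
Column 5 must total 55; the given cells sum to 17, so (4,5) = 38.

11 35 -1 23 -13 / -22 17 41 -10 29 / 20 -16 8 47 -4 / 2 26 -25 14 38 / 44 -7 32 -19 5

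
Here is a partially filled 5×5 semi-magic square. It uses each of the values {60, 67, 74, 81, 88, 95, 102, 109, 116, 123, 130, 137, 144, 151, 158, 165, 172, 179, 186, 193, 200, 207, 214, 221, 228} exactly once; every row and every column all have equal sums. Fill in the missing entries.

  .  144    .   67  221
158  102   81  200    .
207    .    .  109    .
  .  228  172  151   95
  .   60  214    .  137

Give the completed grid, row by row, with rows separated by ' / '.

The 25 entries sum to 3600, so each line sums to 3600/5 = 720.
Row 2 needs 720; the known cells sum to 541, so (2,5) = 179.
Row 4: 228 + 172 + 151 + 95 + ? = 720, so (4,1) = 74.
The remaining cell in column 2 is (3,2) = 720 − 534 = 186.
Column 4: 67 + 200 + 109 + 151 + ? = 720, so (5,4) = 193.
Column 5 must total 720; the given cells sum to 632, so (3,5) = 88.
The remaining cell in row 3 is (3,3) = 720 − 590 = 130.
Row 5 needs 720; the known cells sum to 604, so (5,1) = 116.
The remaining cell in column 1 is (1,1) = 720 − 555 = 165.
Column 3: 81 + 130 + 172 + 214 + ? = 720, so (1,3) = 123.

165 144 123 67 221 / 158 102 81 200 179 / 207 186 130 109 88 / 74 228 172 151 95 / 116 60 214 193 137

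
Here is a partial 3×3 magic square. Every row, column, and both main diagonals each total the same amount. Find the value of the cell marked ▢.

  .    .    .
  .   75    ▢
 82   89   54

Row 3 is complete and sums to 225; that is the magic constant.
From column 2, 225 − (75 + 89) gives (1,2) = 61.
Main diagonal: 75 + 54 + ? = 225, so (1,1) = 96.
Anti-diagonal needs 225; the known cells sum to 157, so (1,3) = 68.
Column 1 must total 225; the given cells sum to 178, so (2,1) = 47.
Using column 3: 68 + 54 + ? → (2,3) = 225 − 122 = 103.

103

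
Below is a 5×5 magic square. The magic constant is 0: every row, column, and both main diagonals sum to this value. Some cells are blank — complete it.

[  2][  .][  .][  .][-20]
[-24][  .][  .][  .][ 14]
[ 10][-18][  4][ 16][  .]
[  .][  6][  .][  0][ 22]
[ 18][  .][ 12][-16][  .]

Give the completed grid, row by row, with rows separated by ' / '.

Row 3 needs 0; the known cells sum to 12, so (3,5) = -12.
Column 1: 2 + (-24) + 10 + 18 + ? = 0, so (4,1) = -6.
Column 5 must total 0; the given cells sum to 4, so (5,5) = -4.
Main diagonal: 2 + 4 + 0 + (-4) + ? = 0, so (2,2) = -2.
Using anti-diagonal: -20 + 4 + 6 + 18 + ? → (2,4) = 0 − 8 = -8.
Row 2 needs 0; the known cells sum to -20, so (2,3) = 20.
Row 4 needs 0; the known cells sum to 22, so (4,3) = -22.
Using row 5: 18 + 12 + (-16) + (-4) + ? → (5,2) = 0 − 10 = -10.
Column 2 needs 0; the known cells sum to -24, so (1,2) = 24.
Column 3: 20 + 4 + (-22) + 12 + ? = 0, so (1,3) = -14.
Column 4: -8 + 16 + 0 + (-16) + ? = 0, so (1,4) = 8.

2 24 -14 8 -20 / -24 -2 20 -8 14 / 10 -18 4 16 -12 / -6 6 -22 0 22 / 18 -10 12 -16 -4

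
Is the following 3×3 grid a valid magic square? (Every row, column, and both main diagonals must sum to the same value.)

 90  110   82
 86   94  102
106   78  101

Row 1: 90 + 110 + 82 = 282.
Row 2: 86 + 94 + 102 = 282.
Row 3: 106 + 78 + 101 = 285.
Column 1: 90 + 86 + 106 = 282.
Column 2: 110 + 94 + 78 = 282.
Column 3: 82 + 102 + 101 = 285.
Main diagonal: 90 + 94 + 101 = 285.
Anti-diagonal: 82 + 94 + 106 = 282.

No — column 2 sums to 282 but main diagonal sums to 285.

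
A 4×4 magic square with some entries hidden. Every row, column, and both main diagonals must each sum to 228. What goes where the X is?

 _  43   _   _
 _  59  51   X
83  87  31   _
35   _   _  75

71

From row 3, 228 − (83 + 87 + 31) gives (3,4) = 27.
Column 2: 43 + 59 + 87 + ? = 228, so (4,2) = 39.
Main diagonal: 59 + 31 + 75 + ? = 228, so (1,1) = 63.
Anti-diagonal must total 228; the given cells sum to 173, so (1,4) = 55.
Row 1 needs 228; the known cells sum to 161, so (1,3) = 67.
Row 4 must total 228; the given cells sum to 149, so (4,3) = 79.
Column 1 must total 228; the given cells sum to 181, so (2,1) = 47.
Column 4 must total 228; the given cells sum to 157, so (2,4) = 71.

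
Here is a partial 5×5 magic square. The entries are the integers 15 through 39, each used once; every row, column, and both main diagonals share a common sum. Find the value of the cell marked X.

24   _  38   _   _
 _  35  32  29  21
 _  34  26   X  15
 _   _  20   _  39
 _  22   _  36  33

The entries are 15 through 39, which sum to 675, so each line sums to 675/5 = 135.
Row 2: 35 + 32 + 29 + 21 + ? = 135, so (2,1) = 18.
Column 3 needs 135; the known cells sum to 116, so (5,3) = 19.
Column 5 must total 135; the given cells sum to 108, so (1,5) = 27.
Main diagonal: 24 + 35 + 26 + 33 + ? = 135, so (4,4) = 17.
Row 5: 22 + 19 + 36 + 33 + ? = 135, so (5,1) = 25.
The remaining cell in anti-diagonal is (4,2) = 135 − 107 = 28.
Row 4 needs 135; the known cells sum to 104, so (4,1) = 31.
The remaining cell in column 1 is (3,1) = 135 − 98 = 37.
Column 2: 35 + 34 + 28 + 22 + ? = 135, so (1,2) = 16.
Row 1: 24 + 16 + 38 + 27 + ? = 135, so (1,4) = 30.
Row 3: 37 + 34 + 26 + 15 + ? = 135, so (3,4) = 23.

23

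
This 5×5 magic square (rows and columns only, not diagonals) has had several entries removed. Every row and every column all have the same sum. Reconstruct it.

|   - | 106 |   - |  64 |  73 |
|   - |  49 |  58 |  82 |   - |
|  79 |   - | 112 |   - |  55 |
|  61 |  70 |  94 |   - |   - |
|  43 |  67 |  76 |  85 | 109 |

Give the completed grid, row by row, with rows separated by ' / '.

Row 5 is already complete: 43 + 67 + 76 + 85 + 109 = 380, so that is the magic constant.
Using column 2: 106 + 49 + 70 + 67 + ? → (3,2) = 380 − 292 = 88.
Column 3 must total 380; the given cells sum to 340, so (1,3) = 40.
Row 1 needs 380; the known cells sum to 283, so (1,1) = 97.
Row 3: 79 + 88 + 112 + 55 + ? = 380, so (3,4) = 46.
Column 1 must total 380; the given cells sum to 280, so (2,1) = 100.
Column 4: 64 + 82 + 46 + 85 + ? = 380, so (4,4) = 103.
Using row 2: 100 + 49 + 58 + 82 + ? → (2,5) = 380 − 289 = 91.
Using row 4: 61 + 70 + 94 + 103 + ? → (4,5) = 380 − 328 = 52.

97 106 40 64 73 / 100 49 58 82 91 / 79 88 112 46 55 / 61 70 94 103 52 / 43 67 76 85 109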